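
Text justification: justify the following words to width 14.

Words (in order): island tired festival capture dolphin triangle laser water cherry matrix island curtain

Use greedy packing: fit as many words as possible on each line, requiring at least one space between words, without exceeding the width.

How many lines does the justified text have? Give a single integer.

Answer: 8

Derivation:
Line 1: ['island', 'tired'] (min_width=12, slack=2)
Line 2: ['festival'] (min_width=8, slack=6)
Line 3: ['capture'] (min_width=7, slack=7)
Line 4: ['dolphin'] (min_width=7, slack=7)
Line 5: ['triangle', 'laser'] (min_width=14, slack=0)
Line 6: ['water', 'cherry'] (min_width=12, slack=2)
Line 7: ['matrix', 'island'] (min_width=13, slack=1)
Line 8: ['curtain'] (min_width=7, slack=7)
Total lines: 8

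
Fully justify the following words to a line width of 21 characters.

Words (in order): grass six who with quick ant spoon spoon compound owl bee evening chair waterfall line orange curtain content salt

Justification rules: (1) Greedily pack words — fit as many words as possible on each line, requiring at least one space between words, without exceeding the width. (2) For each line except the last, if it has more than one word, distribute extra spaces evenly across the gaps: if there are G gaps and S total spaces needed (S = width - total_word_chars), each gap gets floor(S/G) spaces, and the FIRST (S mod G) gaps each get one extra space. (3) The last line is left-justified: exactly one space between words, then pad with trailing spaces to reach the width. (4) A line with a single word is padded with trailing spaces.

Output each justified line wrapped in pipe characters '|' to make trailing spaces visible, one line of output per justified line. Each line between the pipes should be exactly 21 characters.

Answer: |grass  six  who  with|
|quick ant spoon spoon|
|compound    owl   bee|
|evening         chair|
|waterfall line orange|
|curtain content salt |

Derivation:
Line 1: ['grass', 'six', 'who', 'with'] (min_width=18, slack=3)
Line 2: ['quick', 'ant', 'spoon', 'spoon'] (min_width=21, slack=0)
Line 3: ['compound', 'owl', 'bee'] (min_width=16, slack=5)
Line 4: ['evening', 'chair'] (min_width=13, slack=8)
Line 5: ['waterfall', 'line', 'orange'] (min_width=21, slack=0)
Line 6: ['curtain', 'content', 'salt'] (min_width=20, slack=1)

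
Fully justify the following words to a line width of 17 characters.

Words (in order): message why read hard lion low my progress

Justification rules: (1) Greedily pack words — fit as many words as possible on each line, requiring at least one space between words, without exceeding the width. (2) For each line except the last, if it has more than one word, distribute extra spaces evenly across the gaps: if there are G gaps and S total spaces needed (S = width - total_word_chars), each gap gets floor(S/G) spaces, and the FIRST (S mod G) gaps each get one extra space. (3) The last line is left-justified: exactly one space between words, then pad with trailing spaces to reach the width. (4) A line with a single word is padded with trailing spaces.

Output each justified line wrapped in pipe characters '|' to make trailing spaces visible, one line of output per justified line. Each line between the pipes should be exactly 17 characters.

Answer: |message  why read|
|hard  lion low my|
|progress         |

Derivation:
Line 1: ['message', 'why', 'read'] (min_width=16, slack=1)
Line 2: ['hard', 'lion', 'low', 'my'] (min_width=16, slack=1)
Line 3: ['progress'] (min_width=8, slack=9)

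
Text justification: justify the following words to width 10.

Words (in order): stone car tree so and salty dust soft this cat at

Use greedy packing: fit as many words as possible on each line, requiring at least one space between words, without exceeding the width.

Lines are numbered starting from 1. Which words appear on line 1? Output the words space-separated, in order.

Line 1: ['stone', 'car'] (min_width=9, slack=1)
Line 2: ['tree', 'so'] (min_width=7, slack=3)
Line 3: ['and', 'salty'] (min_width=9, slack=1)
Line 4: ['dust', 'soft'] (min_width=9, slack=1)
Line 5: ['this', 'cat'] (min_width=8, slack=2)
Line 6: ['at'] (min_width=2, slack=8)

Answer: stone car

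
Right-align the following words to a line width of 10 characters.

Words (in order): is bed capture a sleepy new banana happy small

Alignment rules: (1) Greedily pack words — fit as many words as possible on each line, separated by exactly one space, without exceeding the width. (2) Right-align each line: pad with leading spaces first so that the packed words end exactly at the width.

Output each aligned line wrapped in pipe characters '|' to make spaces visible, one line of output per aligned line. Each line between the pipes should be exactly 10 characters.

Answer: |    is bed|
| capture a|
|sleepy new|
|    banana|
|     happy|
|     small|

Derivation:
Line 1: ['is', 'bed'] (min_width=6, slack=4)
Line 2: ['capture', 'a'] (min_width=9, slack=1)
Line 3: ['sleepy', 'new'] (min_width=10, slack=0)
Line 4: ['banana'] (min_width=6, slack=4)
Line 5: ['happy'] (min_width=5, slack=5)
Line 6: ['small'] (min_width=5, slack=5)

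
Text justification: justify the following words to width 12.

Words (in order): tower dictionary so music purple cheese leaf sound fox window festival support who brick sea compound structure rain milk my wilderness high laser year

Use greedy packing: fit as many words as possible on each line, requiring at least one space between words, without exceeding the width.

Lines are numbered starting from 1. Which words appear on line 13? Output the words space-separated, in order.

Line 1: ['tower'] (min_width=5, slack=7)
Line 2: ['dictionary'] (min_width=10, slack=2)
Line 3: ['so', 'music'] (min_width=8, slack=4)
Line 4: ['purple'] (min_width=6, slack=6)
Line 5: ['cheese', 'leaf'] (min_width=11, slack=1)
Line 6: ['sound', 'fox'] (min_width=9, slack=3)
Line 7: ['window'] (min_width=6, slack=6)
Line 8: ['festival'] (min_width=8, slack=4)
Line 9: ['support', 'who'] (min_width=11, slack=1)
Line 10: ['brick', 'sea'] (min_width=9, slack=3)
Line 11: ['compound'] (min_width=8, slack=4)
Line 12: ['structure'] (min_width=9, slack=3)
Line 13: ['rain', 'milk', 'my'] (min_width=12, slack=0)
Line 14: ['wilderness'] (min_width=10, slack=2)
Line 15: ['high', 'laser'] (min_width=10, slack=2)
Line 16: ['year'] (min_width=4, slack=8)

Answer: rain milk my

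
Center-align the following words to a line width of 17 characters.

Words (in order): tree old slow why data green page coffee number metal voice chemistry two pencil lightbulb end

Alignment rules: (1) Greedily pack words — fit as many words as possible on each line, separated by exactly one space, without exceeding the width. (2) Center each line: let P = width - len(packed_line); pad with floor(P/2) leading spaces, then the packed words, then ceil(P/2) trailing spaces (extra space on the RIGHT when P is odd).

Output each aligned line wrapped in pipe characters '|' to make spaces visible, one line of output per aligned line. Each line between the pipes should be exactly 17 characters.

Line 1: ['tree', 'old', 'slow', 'why'] (min_width=17, slack=0)
Line 2: ['data', 'green', 'page'] (min_width=15, slack=2)
Line 3: ['coffee', 'number'] (min_width=13, slack=4)
Line 4: ['metal', 'voice'] (min_width=11, slack=6)
Line 5: ['chemistry', 'two'] (min_width=13, slack=4)
Line 6: ['pencil', 'lightbulb'] (min_width=16, slack=1)
Line 7: ['end'] (min_width=3, slack=14)

Answer: |tree old slow why|
| data green page |
|  coffee number  |
|   metal voice   |
|  chemistry two  |
|pencil lightbulb |
|       end       |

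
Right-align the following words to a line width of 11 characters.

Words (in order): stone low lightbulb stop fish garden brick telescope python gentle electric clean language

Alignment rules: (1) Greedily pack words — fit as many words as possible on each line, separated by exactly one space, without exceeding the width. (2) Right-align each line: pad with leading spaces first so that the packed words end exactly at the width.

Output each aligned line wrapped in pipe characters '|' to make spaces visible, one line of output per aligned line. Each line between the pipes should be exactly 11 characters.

Line 1: ['stone', 'low'] (min_width=9, slack=2)
Line 2: ['lightbulb'] (min_width=9, slack=2)
Line 3: ['stop', 'fish'] (min_width=9, slack=2)
Line 4: ['garden'] (min_width=6, slack=5)
Line 5: ['brick'] (min_width=5, slack=6)
Line 6: ['telescope'] (min_width=9, slack=2)
Line 7: ['python'] (min_width=6, slack=5)
Line 8: ['gentle'] (min_width=6, slack=5)
Line 9: ['electric'] (min_width=8, slack=3)
Line 10: ['clean'] (min_width=5, slack=6)
Line 11: ['language'] (min_width=8, slack=3)

Answer: |  stone low|
|  lightbulb|
|  stop fish|
|     garden|
|      brick|
|  telescope|
|     python|
|     gentle|
|   electric|
|      clean|
|   language|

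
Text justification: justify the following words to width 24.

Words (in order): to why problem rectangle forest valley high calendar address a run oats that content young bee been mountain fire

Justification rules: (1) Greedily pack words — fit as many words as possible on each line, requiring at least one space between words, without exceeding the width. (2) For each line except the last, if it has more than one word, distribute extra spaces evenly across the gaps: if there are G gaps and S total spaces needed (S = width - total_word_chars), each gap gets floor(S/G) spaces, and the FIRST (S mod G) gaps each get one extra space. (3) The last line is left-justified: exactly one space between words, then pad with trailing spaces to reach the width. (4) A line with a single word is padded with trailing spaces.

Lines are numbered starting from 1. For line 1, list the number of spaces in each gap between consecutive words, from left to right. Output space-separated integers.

Answer: 1 1 1

Derivation:
Line 1: ['to', 'why', 'problem', 'rectangle'] (min_width=24, slack=0)
Line 2: ['forest', 'valley', 'high'] (min_width=18, slack=6)
Line 3: ['calendar', 'address', 'a', 'run'] (min_width=22, slack=2)
Line 4: ['oats', 'that', 'content', 'young'] (min_width=23, slack=1)
Line 5: ['bee', 'been', 'mountain', 'fire'] (min_width=22, slack=2)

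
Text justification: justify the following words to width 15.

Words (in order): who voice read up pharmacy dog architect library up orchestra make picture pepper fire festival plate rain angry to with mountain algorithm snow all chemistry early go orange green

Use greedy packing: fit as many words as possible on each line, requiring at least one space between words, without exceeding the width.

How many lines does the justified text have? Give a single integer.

Line 1: ['who', 'voice', 'read'] (min_width=14, slack=1)
Line 2: ['up', 'pharmacy', 'dog'] (min_width=15, slack=0)
Line 3: ['architect'] (min_width=9, slack=6)
Line 4: ['library', 'up'] (min_width=10, slack=5)
Line 5: ['orchestra', 'make'] (min_width=14, slack=1)
Line 6: ['picture', 'pepper'] (min_width=14, slack=1)
Line 7: ['fire', 'festival'] (min_width=13, slack=2)
Line 8: ['plate', 'rain'] (min_width=10, slack=5)
Line 9: ['angry', 'to', 'with'] (min_width=13, slack=2)
Line 10: ['mountain'] (min_width=8, slack=7)
Line 11: ['algorithm', 'snow'] (min_width=14, slack=1)
Line 12: ['all', 'chemistry'] (min_width=13, slack=2)
Line 13: ['early', 'go', 'orange'] (min_width=15, slack=0)
Line 14: ['green'] (min_width=5, slack=10)
Total lines: 14

Answer: 14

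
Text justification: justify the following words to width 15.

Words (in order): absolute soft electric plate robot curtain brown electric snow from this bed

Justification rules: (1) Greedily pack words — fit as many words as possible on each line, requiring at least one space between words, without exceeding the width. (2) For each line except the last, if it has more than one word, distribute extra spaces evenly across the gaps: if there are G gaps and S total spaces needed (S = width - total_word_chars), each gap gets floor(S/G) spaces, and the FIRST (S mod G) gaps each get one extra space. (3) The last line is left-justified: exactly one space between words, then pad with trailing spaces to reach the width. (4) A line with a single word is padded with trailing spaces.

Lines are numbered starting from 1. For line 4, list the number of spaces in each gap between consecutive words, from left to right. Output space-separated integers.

Line 1: ['absolute', 'soft'] (min_width=13, slack=2)
Line 2: ['electric', 'plate'] (min_width=14, slack=1)
Line 3: ['robot', 'curtain'] (min_width=13, slack=2)
Line 4: ['brown', 'electric'] (min_width=14, slack=1)
Line 5: ['snow', 'from', 'this'] (min_width=14, slack=1)
Line 6: ['bed'] (min_width=3, slack=12)

Answer: 2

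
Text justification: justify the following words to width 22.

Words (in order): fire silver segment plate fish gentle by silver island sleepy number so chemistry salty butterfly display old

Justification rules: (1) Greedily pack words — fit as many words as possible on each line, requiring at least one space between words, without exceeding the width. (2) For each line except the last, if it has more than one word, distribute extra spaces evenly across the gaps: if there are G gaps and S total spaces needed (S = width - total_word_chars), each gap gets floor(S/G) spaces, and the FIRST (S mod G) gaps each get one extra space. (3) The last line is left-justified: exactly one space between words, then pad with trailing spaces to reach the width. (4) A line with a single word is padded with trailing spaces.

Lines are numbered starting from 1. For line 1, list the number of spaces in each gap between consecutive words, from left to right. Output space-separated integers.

Answer: 3 2

Derivation:
Line 1: ['fire', 'silver', 'segment'] (min_width=19, slack=3)
Line 2: ['plate', 'fish', 'gentle', 'by'] (min_width=20, slack=2)
Line 3: ['silver', 'island', 'sleepy'] (min_width=20, slack=2)
Line 4: ['number', 'so', 'chemistry'] (min_width=19, slack=3)
Line 5: ['salty', 'butterfly'] (min_width=15, slack=7)
Line 6: ['display', 'old'] (min_width=11, slack=11)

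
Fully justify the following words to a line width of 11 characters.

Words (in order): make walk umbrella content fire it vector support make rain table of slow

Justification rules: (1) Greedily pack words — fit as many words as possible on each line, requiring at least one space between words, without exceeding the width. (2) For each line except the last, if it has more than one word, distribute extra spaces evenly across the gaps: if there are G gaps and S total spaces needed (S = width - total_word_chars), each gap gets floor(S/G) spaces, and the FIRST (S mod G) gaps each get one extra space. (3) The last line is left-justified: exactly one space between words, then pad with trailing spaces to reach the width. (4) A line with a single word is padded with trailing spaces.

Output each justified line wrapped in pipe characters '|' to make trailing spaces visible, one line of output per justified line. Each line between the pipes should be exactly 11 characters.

Answer: |make   walk|
|umbrella   |
|content    |
|fire     it|
|vector     |
|support    |
|make   rain|
|table    of|
|slow       |

Derivation:
Line 1: ['make', 'walk'] (min_width=9, slack=2)
Line 2: ['umbrella'] (min_width=8, slack=3)
Line 3: ['content'] (min_width=7, slack=4)
Line 4: ['fire', 'it'] (min_width=7, slack=4)
Line 5: ['vector'] (min_width=6, slack=5)
Line 6: ['support'] (min_width=7, slack=4)
Line 7: ['make', 'rain'] (min_width=9, slack=2)
Line 8: ['table', 'of'] (min_width=8, slack=3)
Line 9: ['slow'] (min_width=4, slack=7)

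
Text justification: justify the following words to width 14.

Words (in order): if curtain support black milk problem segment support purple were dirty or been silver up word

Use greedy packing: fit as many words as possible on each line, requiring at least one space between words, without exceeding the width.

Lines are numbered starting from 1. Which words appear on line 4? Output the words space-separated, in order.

Answer: segment

Derivation:
Line 1: ['if', 'curtain'] (min_width=10, slack=4)
Line 2: ['support', 'black'] (min_width=13, slack=1)
Line 3: ['milk', 'problem'] (min_width=12, slack=2)
Line 4: ['segment'] (min_width=7, slack=7)
Line 5: ['support', 'purple'] (min_width=14, slack=0)
Line 6: ['were', 'dirty', 'or'] (min_width=13, slack=1)
Line 7: ['been', 'silver', 'up'] (min_width=14, slack=0)
Line 8: ['word'] (min_width=4, slack=10)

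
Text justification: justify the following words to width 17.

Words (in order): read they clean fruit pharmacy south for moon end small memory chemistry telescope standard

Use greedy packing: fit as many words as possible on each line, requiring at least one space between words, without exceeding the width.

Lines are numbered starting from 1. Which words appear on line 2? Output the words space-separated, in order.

Answer: fruit pharmacy

Derivation:
Line 1: ['read', 'they', 'clean'] (min_width=15, slack=2)
Line 2: ['fruit', 'pharmacy'] (min_width=14, slack=3)
Line 3: ['south', 'for', 'moon'] (min_width=14, slack=3)
Line 4: ['end', 'small', 'memory'] (min_width=16, slack=1)
Line 5: ['chemistry'] (min_width=9, slack=8)
Line 6: ['telescope'] (min_width=9, slack=8)
Line 7: ['standard'] (min_width=8, slack=9)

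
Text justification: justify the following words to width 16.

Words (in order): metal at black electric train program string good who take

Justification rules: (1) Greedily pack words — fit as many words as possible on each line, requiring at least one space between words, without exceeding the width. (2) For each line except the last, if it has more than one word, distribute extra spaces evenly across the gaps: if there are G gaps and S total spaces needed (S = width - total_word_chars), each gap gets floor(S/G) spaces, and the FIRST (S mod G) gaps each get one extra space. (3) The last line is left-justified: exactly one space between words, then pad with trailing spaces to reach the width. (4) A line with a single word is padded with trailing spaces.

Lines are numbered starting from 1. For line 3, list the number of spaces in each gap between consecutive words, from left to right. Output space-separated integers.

Line 1: ['metal', 'at', 'black'] (min_width=14, slack=2)
Line 2: ['electric', 'train'] (min_width=14, slack=2)
Line 3: ['program', 'string'] (min_width=14, slack=2)
Line 4: ['good', 'who', 'take'] (min_width=13, slack=3)

Answer: 3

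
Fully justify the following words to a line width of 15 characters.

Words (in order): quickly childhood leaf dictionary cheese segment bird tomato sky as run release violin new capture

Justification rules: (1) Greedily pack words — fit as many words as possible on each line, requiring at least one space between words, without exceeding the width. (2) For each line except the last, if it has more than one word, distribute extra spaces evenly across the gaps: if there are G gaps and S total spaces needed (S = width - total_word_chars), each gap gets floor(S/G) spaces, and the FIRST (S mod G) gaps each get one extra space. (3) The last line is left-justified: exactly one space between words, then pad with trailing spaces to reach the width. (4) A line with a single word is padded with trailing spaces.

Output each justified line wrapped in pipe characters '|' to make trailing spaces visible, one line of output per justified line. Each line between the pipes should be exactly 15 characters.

Line 1: ['quickly'] (min_width=7, slack=8)
Line 2: ['childhood', 'leaf'] (min_width=14, slack=1)
Line 3: ['dictionary'] (min_width=10, slack=5)
Line 4: ['cheese', 'segment'] (min_width=14, slack=1)
Line 5: ['bird', 'tomato', 'sky'] (min_width=15, slack=0)
Line 6: ['as', 'run', 'release'] (min_width=14, slack=1)
Line 7: ['violin', 'new'] (min_width=10, slack=5)
Line 8: ['capture'] (min_width=7, slack=8)

Answer: |quickly        |
|childhood  leaf|
|dictionary     |
|cheese  segment|
|bird tomato sky|
|as  run release|
|violin      new|
|capture        |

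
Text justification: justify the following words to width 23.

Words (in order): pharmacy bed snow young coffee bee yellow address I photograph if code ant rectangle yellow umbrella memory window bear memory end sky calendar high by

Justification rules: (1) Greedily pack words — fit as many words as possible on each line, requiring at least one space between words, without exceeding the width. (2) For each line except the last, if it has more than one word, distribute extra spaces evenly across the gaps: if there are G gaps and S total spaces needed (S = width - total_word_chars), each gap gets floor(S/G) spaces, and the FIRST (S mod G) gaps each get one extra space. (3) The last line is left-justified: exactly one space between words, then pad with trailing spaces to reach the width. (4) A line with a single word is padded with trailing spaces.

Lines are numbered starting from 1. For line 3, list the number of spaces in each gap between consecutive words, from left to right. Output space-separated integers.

Answer: 1 1 1

Derivation:
Line 1: ['pharmacy', 'bed', 'snow', 'young'] (min_width=23, slack=0)
Line 2: ['coffee', 'bee', 'yellow'] (min_width=17, slack=6)
Line 3: ['address', 'I', 'photograph', 'if'] (min_width=23, slack=0)
Line 4: ['code', 'ant', 'rectangle'] (min_width=18, slack=5)
Line 5: ['yellow', 'umbrella', 'memory'] (min_width=22, slack=1)
Line 6: ['window', 'bear', 'memory', 'end'] (min_width=22, slack=1)
Line 7: ['sky', 'calendar', 'high', 'by'] (min_width=20, slack=3)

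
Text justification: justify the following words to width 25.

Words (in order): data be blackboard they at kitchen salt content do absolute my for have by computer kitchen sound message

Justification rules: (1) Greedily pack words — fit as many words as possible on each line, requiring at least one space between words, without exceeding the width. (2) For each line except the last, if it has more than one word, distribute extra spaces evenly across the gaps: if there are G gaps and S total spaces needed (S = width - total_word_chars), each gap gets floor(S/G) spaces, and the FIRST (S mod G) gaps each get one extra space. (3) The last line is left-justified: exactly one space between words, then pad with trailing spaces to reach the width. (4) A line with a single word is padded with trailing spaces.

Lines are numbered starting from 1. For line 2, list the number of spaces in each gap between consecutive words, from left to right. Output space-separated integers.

Answer: 2 2 1

Derivation:
Line 1: ['data', 'be', 'blackboard', 'they'] (min_width=23, slack=2)
Line 2: ['at', 'kitchen', 'salt', 'content'] (min_width=23, slack=2)
Line 3: ['do', 'absolute', 'my', 'for', 'have'] (min_width=23, slack=2)
Line 4: ['by', 'computer', 'kitchen', 'sound'] (min_width=25, slack=0)
Line 5: ['message'] (min_width=7, slack=18)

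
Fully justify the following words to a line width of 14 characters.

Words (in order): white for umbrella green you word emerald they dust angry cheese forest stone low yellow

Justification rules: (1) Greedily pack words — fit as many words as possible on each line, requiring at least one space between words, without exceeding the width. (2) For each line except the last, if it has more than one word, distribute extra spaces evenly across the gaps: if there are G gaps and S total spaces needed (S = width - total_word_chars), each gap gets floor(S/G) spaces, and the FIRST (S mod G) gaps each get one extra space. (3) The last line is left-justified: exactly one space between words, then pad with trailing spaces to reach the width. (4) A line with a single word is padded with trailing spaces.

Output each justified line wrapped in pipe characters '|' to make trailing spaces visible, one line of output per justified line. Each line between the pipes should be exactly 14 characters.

Answer: |white      for|
|umbrella green|
|you       word|
|emerald   they|
|dust     angry|
|cheese  forest|
|stone      low|
|yellow        |

Derivation:
Line 1: ['white', 'for'] (min_width=9, slack=5)
Line 2: ['umbrella', 'green'] (min_width=14, slack=0)
Line 3: ['you', 'word'] (min_width=8, slack=6)
Line 4: ['emerald', 'they'] (min_width=12, slack=2)
Line 5: ['dust', 'angry'] (min_width=10, slack=4)
Line 6: ['cheese', 'forest'] (min_width=13, slack=1)
Line 7: ['stone', 'low'] (min_width=9, slack=5)
Line 8: ['yellow'] (min_width=6, slack=8)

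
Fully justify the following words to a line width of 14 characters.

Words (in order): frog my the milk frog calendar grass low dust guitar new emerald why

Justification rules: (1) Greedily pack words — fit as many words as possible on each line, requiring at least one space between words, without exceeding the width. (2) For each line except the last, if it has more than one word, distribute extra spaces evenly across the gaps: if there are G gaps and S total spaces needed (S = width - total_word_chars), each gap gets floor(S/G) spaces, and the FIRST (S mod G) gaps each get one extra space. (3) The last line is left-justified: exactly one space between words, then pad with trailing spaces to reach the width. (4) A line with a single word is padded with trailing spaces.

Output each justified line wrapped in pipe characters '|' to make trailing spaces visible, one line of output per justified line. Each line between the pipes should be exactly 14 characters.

Line 1: ['frog', 'my', 'the'] (min_width=11, slack=3)
Line 2: ['milk', 'frog'] (min_width=9, slack=5)
Line 3: ['calendar', 'grass'] (min_width=14, slack=0)
Line 4: ['low', 'dust'] (min_width=8, slack=6)
Line 5: ['guitar', 'new'] (min_width=10, slack=4)
Line 6: ['emerald', 'why'] (min_width=11, slack=3)

Answer: |frog   my  the|
|milk      frog|
|calendar grass|
|low       dust|
|guitar     new|
|emerald why   |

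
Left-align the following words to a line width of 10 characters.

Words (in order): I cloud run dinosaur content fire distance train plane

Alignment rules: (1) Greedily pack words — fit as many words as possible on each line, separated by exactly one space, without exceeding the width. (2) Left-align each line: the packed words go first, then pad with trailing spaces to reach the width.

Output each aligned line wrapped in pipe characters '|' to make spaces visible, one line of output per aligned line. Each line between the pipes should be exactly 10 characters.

Line 1: ['I', 'cloud'] (min_width=7, slack=3)
Line 2: ['run'] (min_width=3, slack=7)
Line 3: ['dinosaur'] (min_width=8, slack=2)
Line 4: ['content'] (min_width=7, slack=3)
Line 5: ['fire'] (min_width=4, slack=6)
Line 6: ['distance'] (min_width=8, slack=2)
Line 7: ['train'] (min_width=5, slack=5)
Line 8: ['plane'] (min_width=5, slack=5)

Answer: |I cloud   |
|run       |
|dinosaur  |
|content   |
|fire      |
|distance  |
|train     |
|plane     |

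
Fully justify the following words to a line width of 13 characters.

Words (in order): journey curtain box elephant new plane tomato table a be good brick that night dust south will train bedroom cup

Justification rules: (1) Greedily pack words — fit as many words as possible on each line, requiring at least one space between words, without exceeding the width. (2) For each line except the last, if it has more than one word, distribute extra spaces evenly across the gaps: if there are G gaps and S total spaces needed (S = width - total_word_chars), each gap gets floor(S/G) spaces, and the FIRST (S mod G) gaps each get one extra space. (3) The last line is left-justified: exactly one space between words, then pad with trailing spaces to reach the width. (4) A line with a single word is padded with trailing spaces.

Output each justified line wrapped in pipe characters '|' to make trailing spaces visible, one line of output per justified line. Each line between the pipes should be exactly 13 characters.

Line 1: ['journey'] (min_width=7, slack=6)
Line 2: ['curtain', 'box'] (min_width=11, slack=2)
Line 3: ['elephant', 'new'] (min_width=12, slack=1)
Line 4: ['plane', 'tomato'] (min_width=12, slack=1)
Line 5: ['table', 'a', 'be'] (min_width=10, slack=3)
Line 6: ['good', 'brick'] (min_width=10, slack=3)
Line 7: ['that', 'night'] (min_width=10, slack=3)
Line 8: ['dust', 'south'] (min_width=10, slack=3)
Line 9: ['will', 'train'] (min_width=10, slack=3)
Line 10: ['bedroom', 'cup'] (min_width=11, slack=2)

Answer: |journey      |
|curtain   box|
|elephant  new|
|plane  tomato|
|table   a  be|
|good    brick|
|that    night|
|dust    south|
|will    train|
|bedroom cup  |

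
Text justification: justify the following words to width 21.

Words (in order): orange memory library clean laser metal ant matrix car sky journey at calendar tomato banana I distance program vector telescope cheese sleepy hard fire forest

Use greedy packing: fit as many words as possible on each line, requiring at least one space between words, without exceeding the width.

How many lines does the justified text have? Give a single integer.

Answer: 9

Derivation:
Line 1: ['orange', 'memory', 'library'] (min_width=21, slack=0)
Line 2: ['clean', 'laser', 'metal', 'ant'] (min_width=21, slack=0)
Line 3: ['matrix', 'car', 'sky'] (min_width=14, slack=7)
Line 4: ['journey', 'at', 'calendar'] (min_width=19, slack=2)
Line 5: ['tomato', 'banana', 'I'] (min_width=15, slack=6)
Line 6: ['distance', 'program'] (min_width=16, slack=5)
Line 7: ['vector', 'telescope'] (min_width=16, slack=5)
Line 8: ['cheese', 'sleepy', 'hard'] (min_width=18, slack=3)
Line 9: ['fire', 'forest'] (min_width=11, slack=10)
Total lines: 9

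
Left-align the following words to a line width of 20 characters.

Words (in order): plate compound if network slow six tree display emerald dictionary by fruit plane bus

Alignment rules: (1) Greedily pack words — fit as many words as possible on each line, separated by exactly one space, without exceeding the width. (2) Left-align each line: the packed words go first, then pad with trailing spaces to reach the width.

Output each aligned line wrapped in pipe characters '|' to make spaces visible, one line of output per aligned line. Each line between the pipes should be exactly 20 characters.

Answer: |plate compound if   |
|network slow six    |
|tree display emerald|
|dictionary by fruit |
|plane bus           |

Derivation:
Line 1: ['plate', 'compound', 'if'] (min_width=17, slack=3)
Line 2: ['network', 'slow', 'six'] (min_width=16, slack=4)
Line 3: ['tree', 'display', 'emerald'] (min_width=20, slack=0)
Line 4: ['dictionary', 'by', 'fruit'] (min_width=19, slack=1)
Line 5: ['plane', 'bus'] (min_width=9, slack=11)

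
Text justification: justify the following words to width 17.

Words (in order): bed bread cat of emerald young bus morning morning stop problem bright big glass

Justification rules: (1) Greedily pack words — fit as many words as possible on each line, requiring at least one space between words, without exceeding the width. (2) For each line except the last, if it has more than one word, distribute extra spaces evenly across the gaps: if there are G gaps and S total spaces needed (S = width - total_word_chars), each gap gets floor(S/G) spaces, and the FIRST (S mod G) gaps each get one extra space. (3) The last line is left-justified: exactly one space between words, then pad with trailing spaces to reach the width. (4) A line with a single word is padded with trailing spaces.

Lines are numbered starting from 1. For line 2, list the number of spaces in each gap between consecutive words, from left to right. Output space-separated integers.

Line 1: ['bed', 'bread', 'cat', 'of'] (min_width=16, slack=1)
Line 2: ['emerald', 'young', 'bus'] (min_width=17, slack=0)
Line 3: ['morning', 'morning'] (min_width=15, slack=2)
Line 4: ['stop', 'problem'] (min_width=12, slack=5)
Line 5: ['bright', 'big', 'glass'] (min_width=16, slack=1)

Answer: 1 1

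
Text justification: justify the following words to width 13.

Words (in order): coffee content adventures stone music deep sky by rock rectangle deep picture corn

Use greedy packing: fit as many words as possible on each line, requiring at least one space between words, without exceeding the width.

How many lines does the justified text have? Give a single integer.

Line 1: ['coffee'] (min_width=6, slack=7)
Line 2: ['content'] (min_width=7, slack=6)
Line 3: ['adventures'] (min_width=10, slack=3)
Line 4: ['stone', 'music'] (min_width=11, slack=2)
Line 5: ['deep', 'sky', 'by'] (min_width=11, slack=2)
Line 6: ['rock'] (min_width=4, slack=9)
Line 7: ['rectangle'] (min_width=9, slack=4)
Line 8: ['deep', 'picture'] (min_width=12, slack=1)
Line 9: ['corn'] (min_width=4, slack=9)
Total lines: 9

Answer: 9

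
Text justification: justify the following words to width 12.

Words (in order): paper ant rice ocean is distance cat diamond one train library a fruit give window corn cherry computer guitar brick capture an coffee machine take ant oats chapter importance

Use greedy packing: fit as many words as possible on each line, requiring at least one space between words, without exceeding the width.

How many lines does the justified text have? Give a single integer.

Answer: 17

Derivation:
Line 1: ['paper', 'ant'] (min_width=9, slack=3)
Line 2: ['rice', 'ocean'] (min_width=10, slack=2)
Line 3: ['is', 'distance'] (min_width=11, slack=1)
Line 4: ['cat', 'diamond'] (min_width=11, slack=1)
Line 5: ['one', 'train'] (min_width=9, slack=3)
Line 6: ['library', 'a'] (min_width=9, slack=3)
Line 7: ['fruit', 'give'] (min_width=10, slack=2)
Line 8: ['window', 'corn'] (min_width=11, slack=1)
Line 9: ['cherry'] (min_width=6, slack=6)
Line 10: ['computer'] (min_width=8, slack=4)
Line 11: ['guitar', 'brick'] (min_width=12, slack=0)
Line 12: ['capture', 'an'] (min_width=10, slack=2)
Line 13: ['coffee'] (min_width=6, slack=6)
Line 14: ['machine', 'take'] (min_width=12, slack=0)
Line 15: ['ant', 'oats'] (min_width=8, slack=4)
Line 16: ['chapter'] (min_width=7, slack=5)
Line 17: ['importance'] (min_width=10, slack=2)
Total lines: 17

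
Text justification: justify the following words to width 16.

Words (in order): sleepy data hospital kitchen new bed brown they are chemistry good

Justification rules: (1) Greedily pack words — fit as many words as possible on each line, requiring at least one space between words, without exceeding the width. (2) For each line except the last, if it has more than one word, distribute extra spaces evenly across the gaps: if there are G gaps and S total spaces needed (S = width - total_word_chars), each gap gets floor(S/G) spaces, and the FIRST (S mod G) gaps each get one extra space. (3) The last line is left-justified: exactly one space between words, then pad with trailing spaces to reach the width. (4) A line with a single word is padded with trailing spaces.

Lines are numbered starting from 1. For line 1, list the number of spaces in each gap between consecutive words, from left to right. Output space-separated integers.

Answer: 6

Derivation:
Line 1: ['sleepy', 'data'] (min_width=11, slack=5)
Line 2: ['hospital', 'kitchen'] (min_width=16, slack=0)
Line 3: ['new', 'bed', 'brown'] (min_width=13, slack=3)
Line 4: ['they', 'are'] (min_width=8, slack=8)
Line 5: ['chemistry', 'good'] (min_width=14, slack=2)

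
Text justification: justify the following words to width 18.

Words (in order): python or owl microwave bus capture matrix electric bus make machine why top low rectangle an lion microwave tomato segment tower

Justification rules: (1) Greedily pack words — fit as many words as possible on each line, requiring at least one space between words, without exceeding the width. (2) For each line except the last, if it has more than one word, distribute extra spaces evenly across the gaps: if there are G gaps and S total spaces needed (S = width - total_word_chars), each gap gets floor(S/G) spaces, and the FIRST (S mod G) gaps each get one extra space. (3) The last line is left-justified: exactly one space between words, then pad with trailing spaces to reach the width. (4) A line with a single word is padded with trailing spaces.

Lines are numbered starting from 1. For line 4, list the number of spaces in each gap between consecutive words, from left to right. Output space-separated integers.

Line 1: ['python', 'or', 'owl'] (min_width=13, slack=5)
Line 2: ['microwave', 'bus'] (min_width=13, slack=5)
Line 3: ['capture', 'matrix'] (min_width=14, slack=4)
Line 4: ['electric', 'bus', 'make'] (min_width=17, slack=1)
Line 5: ['machine', 'why', 'top'] (min_width=15, slack=3)
Line 6: ['low', 'rectangle', 'an'] (min_width=16, slack=2)
Line 7: ['lion', 'microwave'] (min_width=14, slack=4)
Line 8: ['tomato', 'segment'] (min_width=14, slack=4)
Line 9: ['tower'] (min_width=5, slack=13)

Answer: 2 1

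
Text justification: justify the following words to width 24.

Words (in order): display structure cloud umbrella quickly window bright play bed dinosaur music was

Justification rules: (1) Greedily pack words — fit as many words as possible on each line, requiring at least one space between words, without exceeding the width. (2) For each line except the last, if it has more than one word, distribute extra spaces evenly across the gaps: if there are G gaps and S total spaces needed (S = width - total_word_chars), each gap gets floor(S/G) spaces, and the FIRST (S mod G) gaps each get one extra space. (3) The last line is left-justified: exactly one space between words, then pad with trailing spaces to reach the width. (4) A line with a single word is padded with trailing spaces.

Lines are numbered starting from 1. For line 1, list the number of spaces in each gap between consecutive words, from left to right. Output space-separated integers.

Answer: 2 1

Derivation:
Line 1: ['display', 'structure', 'cloud'] (min_width=23, slack=1)
Line 2: ['umbrella', 'quickly', 'window'] (min_width=23, slack=1)
Line 3: ['bright', 'play', 'bed', 'dinosaur'] (min_width=24, slack=0)
Line 4: ['music', 'was'] (min_width=9, slack=15)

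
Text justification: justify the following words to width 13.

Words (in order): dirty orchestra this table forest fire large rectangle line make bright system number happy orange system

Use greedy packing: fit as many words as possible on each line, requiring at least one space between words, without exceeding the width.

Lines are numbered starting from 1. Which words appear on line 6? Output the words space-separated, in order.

Answer: rectangle

Derivation:
Line 1: ['dirty'] (min_width=5, slack=8)
Line 2: ['orchestra'] (min_width=9, slack=4)
Line 3: ['this', 'table'] (min_width=10, slack=3)
Line 4: ['forest', 'fire'] (min_width=11, slack=2)
Line 5: ['large'] (min_width=5, slack=8)
Line 6: ['rectangle'] (min_width=9, slack=4)
Line 7: ['line', 'make'] (min_width=9, slack=4)
Line 8: ['bright', 'system'] (min_width=13, slack=0)
Line 9: ['number', 'happy'] (min_width=12, slack=1)
Line 10: ['orange', 'system'] (min_width=13, slack=0)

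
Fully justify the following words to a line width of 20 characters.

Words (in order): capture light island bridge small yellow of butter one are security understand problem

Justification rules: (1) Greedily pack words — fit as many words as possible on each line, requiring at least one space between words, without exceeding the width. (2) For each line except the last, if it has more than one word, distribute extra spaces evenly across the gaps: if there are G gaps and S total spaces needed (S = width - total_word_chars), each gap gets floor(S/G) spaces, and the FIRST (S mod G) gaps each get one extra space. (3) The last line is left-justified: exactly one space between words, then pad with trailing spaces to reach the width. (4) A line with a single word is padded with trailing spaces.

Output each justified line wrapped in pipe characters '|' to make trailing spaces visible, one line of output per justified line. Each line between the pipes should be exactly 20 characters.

Line 1: ['capture', 'light', 'island'] (min_width=20, slack=0)
Line 2: ['bridge', 'small', 'yellow'] (min_width=19, slack=1)
Line 3: ['of', 'butter', 'one', 'are'] (min_width=17, slack=3)
Line 4: ['security', 'understand'] (min_width=19, slack=1)
Line 5: ['problem'] (min_width=7, slack=13)

Answer: |capture light island|
|bridge  small yellow|
|of  butter  one  are|
|security  understand|
|problem             |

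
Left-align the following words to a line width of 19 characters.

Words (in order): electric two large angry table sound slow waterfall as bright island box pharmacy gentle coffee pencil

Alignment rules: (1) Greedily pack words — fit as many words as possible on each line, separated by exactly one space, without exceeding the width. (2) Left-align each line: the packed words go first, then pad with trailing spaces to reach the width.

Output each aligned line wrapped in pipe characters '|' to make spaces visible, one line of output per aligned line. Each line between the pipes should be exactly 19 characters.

Line 1: ['electric', 'two', 'large'] (min_width=18, slack=1)
Line 2: ['angry', 'table', 'sound'] (min_width=17, slack=2)
Line 3: ['slow', 'waterfall', 'as'] (min_width=17, slack=2)
Line 4: ['bright', 'island', 'box'] (min_width=17, slack=2)
Line 5: ['pharmacy', 'gentle'] (min_width=15, slack=4)
Line 6: ['coffee', 'pencil'] (min_width=13, slack=6)

Answer: |electric two large |
|angry table sound  |
|slow waterfall as  |
|bright island box  |
|pharmacy gentle    |
|coffee pencil      |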